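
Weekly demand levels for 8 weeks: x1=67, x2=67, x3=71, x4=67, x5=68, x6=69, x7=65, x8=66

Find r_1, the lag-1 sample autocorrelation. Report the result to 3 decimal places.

-0.115

Mean x̄ = (67 + 67 + 71 + 67 + 68 + 69 + 65 + 66)/8 = 67.5000
Deviations from mean: -0.5000, -0.5000, 3.5000, -0.5000, 0.5000, 1.5000, -2.5000, -1.5000
Numerator Σ_{t=1}^{7}(x_t−x̄)(x_{t+1}−x̄) = -2.7500
Denominator Σ(x_t−x̄)² = 24.0000
r_1 = -2.7500 / 24.0000 = -0.115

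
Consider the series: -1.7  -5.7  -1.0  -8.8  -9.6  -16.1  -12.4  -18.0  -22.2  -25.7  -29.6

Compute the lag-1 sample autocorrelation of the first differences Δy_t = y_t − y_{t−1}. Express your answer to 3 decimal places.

First differences Δy: -4.0, 4.7, -7.8, -0.8, -6.5, 3.7, -5.6, -4.2, -3.5, -3.9
Mean of differences = -2.7900
Numerator Σ(Δy_t−Δȳ)(Δy_{t+1}−Δȳ) = -100.5041
Denominator Σ(Δy_t−Δȳ)² = 154.1290
r_1(Δy) = -100.5041 / 154.1290 = -0.652

-0.652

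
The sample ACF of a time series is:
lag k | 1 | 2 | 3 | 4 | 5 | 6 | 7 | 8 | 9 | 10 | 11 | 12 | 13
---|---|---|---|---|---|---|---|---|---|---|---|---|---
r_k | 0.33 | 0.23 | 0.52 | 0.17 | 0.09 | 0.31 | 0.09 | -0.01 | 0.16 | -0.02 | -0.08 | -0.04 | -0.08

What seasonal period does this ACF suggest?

3

The largest autocorrelation is r_3 = 0.52; the remaining lags stay at or below 0.33. The elevated value at lag 1 (0.33), dropping to 0.23 at lag 2, reflects decaying short-term dependence rather than seasonality.
The dominant spike at lag 3 indicates a seasonal period of 3.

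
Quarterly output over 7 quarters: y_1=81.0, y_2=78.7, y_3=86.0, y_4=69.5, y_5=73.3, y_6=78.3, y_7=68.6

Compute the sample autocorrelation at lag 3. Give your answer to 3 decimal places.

Mean ȳ = (81.0 + 78.7 + 86.0 + 69.5 + 73.3 + 78.3 + 68.6)/7 = 76.4857
Deviations from mean: 4.5143, 2.2143, 9.5143, -6.9857, -3.1857, 1.8143, -7.8857
Σ(y_t−ȳ)(y_{t+3}−ȳ) = (-31.5355) + (-7.0541) + (17.2616) + (55.0873) = 33.7594
Denominator Σ(y_t−ȳ)² = 240.2286
r_3 = 33.7594 / 240.2286 = 0.141

0.141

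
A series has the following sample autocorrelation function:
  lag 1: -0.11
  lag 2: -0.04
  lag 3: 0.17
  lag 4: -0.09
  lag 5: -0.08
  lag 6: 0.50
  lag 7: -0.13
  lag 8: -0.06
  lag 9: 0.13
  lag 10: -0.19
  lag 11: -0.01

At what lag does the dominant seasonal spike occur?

6

The largest autocorrelation is r_6 = 0.50; the remaining lags stay at or below 0.17.
The dominant spike at lag 6 indicates a seasonal period of 6.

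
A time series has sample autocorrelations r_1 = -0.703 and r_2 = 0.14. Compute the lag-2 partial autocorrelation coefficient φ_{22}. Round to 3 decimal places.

φ_{22} = (r_2 − r_1²) / (1 − r_1²)
r_1² = (-0.703)² = 0.494209
Numerator = 0.14 − 0.4942 = -0.3542; denominator = 1 − 0.4942 = 0.5058
φ_{22} = -0.3542 / 0.5058 = -0.700

-0.700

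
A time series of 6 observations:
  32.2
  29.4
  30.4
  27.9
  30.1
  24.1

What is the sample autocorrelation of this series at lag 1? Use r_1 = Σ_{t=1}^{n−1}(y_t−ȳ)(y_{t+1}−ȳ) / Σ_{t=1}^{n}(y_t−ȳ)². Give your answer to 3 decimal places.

-0.163

Mean ȳ = (32.2 + 29.4 + 30.4 + 27.9 + 30.1 + 24.1)/6 = 29.0167
Deviations from mean: 3.1833, 0.3833, 1.3833, -1.1167, 1.0833, -4.9167
Numerator Σ_{t=1}^{5}(y_t−ȳ)(y_{t+1}−ȳ) = -6.3303
Denominator Σ(y_t−ȳ)² = 38.7883
r_1 = -6.3303 / 38.7883 = -0.163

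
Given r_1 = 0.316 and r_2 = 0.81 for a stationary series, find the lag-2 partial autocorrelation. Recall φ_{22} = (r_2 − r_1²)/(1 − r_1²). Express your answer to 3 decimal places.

φ_{22} = (r_2 − r_1²) / (1 − r_1²)
r_1² = (0.316)² = 0.099856
Numerator = 0.81 − 0.0999 = 0.7101; denominator = 1 − 0.0999 = 0.9001
φ_{22} = 0.7101 / 0.9001 = 0.789

0.789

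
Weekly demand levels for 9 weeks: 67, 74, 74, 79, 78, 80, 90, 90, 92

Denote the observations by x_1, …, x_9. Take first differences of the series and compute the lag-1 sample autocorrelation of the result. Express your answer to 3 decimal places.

First differences Δx: 7, 0, 5, -1, 2, 10, 0, 2
Mean of differences = 3.1250
Numerator Σ(Δx_t−Δx̄)(Δx_{t+1}−Δx̄) = -46.7656
Denominator Σ(Δx_t−Δx̄)² = 104.8750
r_1(Δx) = -46.7656 / 104.8750 = -0.446

-0.446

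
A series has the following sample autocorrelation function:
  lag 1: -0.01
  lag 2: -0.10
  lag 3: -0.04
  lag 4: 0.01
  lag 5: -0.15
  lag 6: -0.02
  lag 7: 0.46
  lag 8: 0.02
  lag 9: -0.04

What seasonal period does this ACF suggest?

The largest autocorrelation is r_7 = 0.46; the remaining lags stay at or below 0.02.
The dominant spike at lag 7 indicates a seasonal period of 7.

7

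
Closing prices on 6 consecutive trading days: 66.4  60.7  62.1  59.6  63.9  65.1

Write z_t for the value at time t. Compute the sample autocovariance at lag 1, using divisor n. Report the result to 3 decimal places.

Mean z̄ = (66.4 + 60.7 + 62.1 + 59.6 + 63.9 + 65.1)/6 = 62.9667
Σ_{t=1}^{5}(z_t−z̄)(z_{t+1}−z̄) = -4.0511
γ_1 = -4.0511 / 6 = -0.675

-0.675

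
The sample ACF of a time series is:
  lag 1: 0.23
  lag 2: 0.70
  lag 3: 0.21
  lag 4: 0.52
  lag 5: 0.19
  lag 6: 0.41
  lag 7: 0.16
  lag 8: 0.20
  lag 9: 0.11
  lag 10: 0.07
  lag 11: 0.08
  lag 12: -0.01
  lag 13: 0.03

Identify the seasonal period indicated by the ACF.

The largest autocorrelation is r_2 = 0.70, with weaker echoes at lags 4 (0.52) and 6 (0.41); the remaining lags stay at or below 0.23.
The dominant spike at lag 2 indicates a seasonal period of 2.

2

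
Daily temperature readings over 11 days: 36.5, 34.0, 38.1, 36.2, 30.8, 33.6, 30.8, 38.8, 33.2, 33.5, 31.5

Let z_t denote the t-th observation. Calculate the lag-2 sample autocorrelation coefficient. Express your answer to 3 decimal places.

Mean z̄ = (36.5 + 34.0 + 38.1 + 36.2 + 30.8 + 33.6 + 30.8 + 38.8 + 33.2 + 33.5 + 31.5)/11 = 34.2727
Numerator Σ_{t=1}^{9}(z_t−z̄)(z_{t+2}−z̄) = 5.6267
Denominator Σ(z_t−z̄)² = 77.9018
r_2 = 5.6267 / 77.9018 = 0.072

0.072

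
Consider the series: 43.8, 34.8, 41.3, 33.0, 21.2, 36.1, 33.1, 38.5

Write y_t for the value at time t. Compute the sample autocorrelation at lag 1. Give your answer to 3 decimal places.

-0.029

Mean ȳ = (43.8 + 34.8 + 41.3 + 33.0 + 21.2 + 36.1 + 33.1 + 38.5)/8 = 35.2250
Deviations from mean: 8.5750, -0.4250, 6.0750, -2.2250, -14.0250, 0.8750, -2.1250, 3.2750
Σ(y_t−ȳ)(y_{t+1}−ȳ) = (-3.6444) + (-2.5819) + (-13.5169) + (31.2056) + (-12.2719) + (-1.8594) + (-6.9594) = -9.6281
Denominator Σ(y_t−ȳ)² = 328.2750
r_1 = -9.6281 / 328.2750 = -0.029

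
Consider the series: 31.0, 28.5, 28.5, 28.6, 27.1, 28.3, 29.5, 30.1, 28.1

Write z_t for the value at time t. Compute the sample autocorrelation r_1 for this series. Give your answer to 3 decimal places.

0.035

Mean z̄ = (31.0 + 28.5 + 28.5 + 28.6 + 27.1 + 28.3 + 29.5 + 30.1 + 28.1)/9 = 28.8556
Numerator Σ_{t=1}^{8}(z_t−z̄)(z_{t+1}−z̄) = 0.3825
Denominator Σ(z_t−z̄)² = 10.8422
r_1 = 0.3825 / 10.8422 = 0.035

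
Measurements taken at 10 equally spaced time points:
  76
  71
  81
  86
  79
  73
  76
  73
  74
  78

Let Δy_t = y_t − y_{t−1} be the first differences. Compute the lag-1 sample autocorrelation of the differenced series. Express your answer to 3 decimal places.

-0.073

First differences Δy: -5, 10, 5, -7, -6, 3, -3, 1, 4
Mean of differences = 0.2222
Numerator Σ(Δy_t−Δȳ)(Δy_{t+1}−Δȳ) = -19.7160
Denominator Σ(Δy_t−Δȳ)² = 269.5556
r_1(Δy) = -19.7160 / 269.5556 = -0.073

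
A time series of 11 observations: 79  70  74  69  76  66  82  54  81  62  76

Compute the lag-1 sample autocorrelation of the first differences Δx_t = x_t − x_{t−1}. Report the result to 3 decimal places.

First differences Δx: -9, 4, -5, 7, -10, 16, -28, 27, -19, 14
Mean of differences = -0.3000
Numerator Σ(Δx_t−Δx̄)(Δx_{t+1}−Δx̄) = -2306.4900
Denominator Σ(Δx_t−Δx̄)² = 2596.1000
r_1(Δx) = -2306.4900 / 2596.1000 = -0.888

-0.888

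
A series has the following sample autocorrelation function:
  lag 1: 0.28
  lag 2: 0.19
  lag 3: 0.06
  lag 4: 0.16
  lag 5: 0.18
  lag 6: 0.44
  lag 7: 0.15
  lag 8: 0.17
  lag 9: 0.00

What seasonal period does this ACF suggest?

The largest autocorrelation is r_6 = 0.44; the remaining lags stay at or below 0.28. The elevated value at lag 1 (0.28), dropping to 0.19 at lag 2, reflects decaying short-term dependence rather than seasonality.
The dominant spike at lag 6 indicates a seasonal period of 6.

6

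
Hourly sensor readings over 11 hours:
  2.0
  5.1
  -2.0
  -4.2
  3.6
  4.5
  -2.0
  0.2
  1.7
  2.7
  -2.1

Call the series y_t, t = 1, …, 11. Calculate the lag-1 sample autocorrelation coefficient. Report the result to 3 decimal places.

-0.102

Mean ȳ = (2.0 + 5.1 − 2.0 − 4.2 + 3.6 + 4.5 − 2.0 + 0.2 + 1.7 + 2.7 − 2.1)/11 = 0.8636
Numerator Σ_{t=1}^{10}(y_t−ȳ)(y_{t+1}−ȳ) = -9.6968
Denominator Σ(y_t−ȳ)² = 95.2855
r_1 = -9.6968 / 95.2855 = -0.102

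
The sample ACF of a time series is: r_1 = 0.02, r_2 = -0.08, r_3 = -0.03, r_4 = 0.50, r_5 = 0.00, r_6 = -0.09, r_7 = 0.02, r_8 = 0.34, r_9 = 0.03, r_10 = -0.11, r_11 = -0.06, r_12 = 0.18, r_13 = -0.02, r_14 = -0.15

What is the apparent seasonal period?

4

The largest autocorrelation is r_4 = 0.50, with weaker echoes at lags 8 (0.34) and 12 (0.18); the remaining lags stay at or below 0.03.
The dominant spike at lag 4 indicates a seasonal period of 4.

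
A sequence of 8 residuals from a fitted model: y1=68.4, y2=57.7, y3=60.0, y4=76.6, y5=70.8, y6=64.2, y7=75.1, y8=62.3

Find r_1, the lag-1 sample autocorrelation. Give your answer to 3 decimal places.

-0.147

Mean ȳ = (68.4 + 57.7 + 60.0 + 76.6 + 70.8 + 64.2 + 75.1 + 62.3)/8 = 66.8875
Deviations from mean: 1.5125, -9.1875, -6.8875, 9.7125, 3.9125, -2.6875, 8.2125, -4.5875
Numerator Σ_{t=1}^{7}(y_t−ȳ)(y_{t+1}−ȳ) = -49.7727
Denominator Σ(y_t−ȳ)² = 339.4888
r_1 = -49.7727 / 339.4888 = -0.147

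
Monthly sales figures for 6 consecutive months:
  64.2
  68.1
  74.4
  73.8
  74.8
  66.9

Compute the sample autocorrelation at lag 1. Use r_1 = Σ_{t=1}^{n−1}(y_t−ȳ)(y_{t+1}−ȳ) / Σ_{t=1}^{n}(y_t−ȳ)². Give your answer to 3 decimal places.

Mean ȳ = (64.2 + 68.1 + 74.4 + 73.8 + 74.8 + 66.9)/6 = 70.3667
Σ(y_t−ȳ)(y_{t+1}−ȳ) = (13.9778) + (-9.1422) + (13.8478) + (15.2211) + (-15.3689) = 18.5356
Denominator Σ(y_t−ȳ)² = 102.8933
r_1 = 18.5356 / 102.8933 = 0.180

0.180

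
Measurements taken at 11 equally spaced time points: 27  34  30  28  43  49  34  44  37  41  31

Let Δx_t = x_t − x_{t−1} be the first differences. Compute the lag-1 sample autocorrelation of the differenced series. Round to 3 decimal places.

First differences Δx: 7, -4, -2, 15, 6, -15, 10, -7, 4, -10
Mean of differences = 0.4000
Numerator Σ(Δx_t−Δx̄)(Δx_{t+1}−Δx̄) = -340.9600
Denominator Σ(Δx_t−Δx̄)² = 818.4000
r_1(Δx) = -340.9600 / 818.4000 = -0.417

-0.417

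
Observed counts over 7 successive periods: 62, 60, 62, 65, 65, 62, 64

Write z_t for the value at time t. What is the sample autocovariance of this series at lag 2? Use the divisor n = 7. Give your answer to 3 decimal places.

Mean z̄ = (62 + 60 + 62 + 65 + 65 + 62 + 64)/7 = 62.8571
Deviations: -0.8571, -2.8571, -0.8571, 2.1429, 2.1429, -0.8571, 1.1429
Σ_{t=1}^{5}(z_t−z̄)(z_{t+2}−z̄) = -6.6122
γ_2 = -6.6122 / 7 = -0.945

-0.945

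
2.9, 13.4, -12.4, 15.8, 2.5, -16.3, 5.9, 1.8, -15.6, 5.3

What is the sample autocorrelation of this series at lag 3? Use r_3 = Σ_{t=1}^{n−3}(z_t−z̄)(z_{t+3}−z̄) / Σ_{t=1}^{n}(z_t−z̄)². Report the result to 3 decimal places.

Mean z̄ = (2.9 + 13.4 − 12.4 + 15.8 + 2.5 − 16.3 + 5.9 + 1.8 − 15.6 + 5.3)/10 = 0.3300
Numerator Σ_{t=1}^{7}(z_t−z̄)(z_{t+3}−z̄) = 661.7763
Denominator Σ(z_t−z̄)² = 1171.7210
r_3 = 661.7763 / 1171.7210 = 0.565

0.565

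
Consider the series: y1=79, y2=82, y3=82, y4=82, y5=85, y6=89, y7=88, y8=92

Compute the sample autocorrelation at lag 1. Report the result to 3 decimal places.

0.502

Mean ȳ = (79 + 82 + 82 + 82 + 85 + 89 + 88 + 92)/8 = 84.8750
Σ(y_t−ȳ)(y_{t+1}−ȳ) = (16.8906) + (8.2656) + (8.2656) + (-0.3594) + (0.5156) + (12.8906) + (22.2656) = 68.7344
Denominator Σ(y_t−ȳ)² = 136.8750
r_1 = 68.7344 / 136.8750 = 0.502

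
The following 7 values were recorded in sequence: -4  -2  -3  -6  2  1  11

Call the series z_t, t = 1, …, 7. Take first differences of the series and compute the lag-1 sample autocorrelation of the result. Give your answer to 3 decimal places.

-0.387

First differences Δz: 2, -1, -3, 8, -1, 10
Mean of differences = 2.5000
Numerator Σ(Δz_t−Δz̄)(Δz_{t+1}−Δz̄) = -54.7500
Denominator Σ(Δz_t−Δz̄)² = 141.5000
r_1(Δz) = -54.7500 / 141.5000 = -0.387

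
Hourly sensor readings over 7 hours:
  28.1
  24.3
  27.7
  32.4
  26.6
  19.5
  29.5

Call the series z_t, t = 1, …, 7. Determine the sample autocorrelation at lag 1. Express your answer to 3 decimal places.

Mean z̄ = (28.1 + 24.3 + 27.7 + 32.4 + 26.6 + 19.5 + 29.5)/7 = 26.8714
Deviations from mean: 1.2286, -2.5714, 0.8286, 5.5286, -0.2714, -7.3714, 2.6286
Σ(z_t−z̄)(z_{t+1}−z̄) = (-3.1592) + (-2.1306) + (4.5808) + (-1.5006) + (2.0008) + (-19.3763) = -19.5851
Denominator Σ(z_t−z̄)² = 100.6943
r_1 = -19.5851 / 100.6943 = -0.195

-0.195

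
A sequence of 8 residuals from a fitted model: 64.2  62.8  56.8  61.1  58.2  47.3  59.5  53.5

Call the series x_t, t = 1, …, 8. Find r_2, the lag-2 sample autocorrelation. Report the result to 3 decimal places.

0.104

Mean x̄ = (64.2 + 62.8 + 56.8 + 61.1 + 58.2 + 47.3 + 59.5 + 53.5)/8 = 57.9250
Σ(x_t−x̄)(x_{t+2}−x̄) = (-7.0594) + (15.4781) + (-0.3094) + (-33.7344) + (0.4331) + (47.0156) = 21.8238
Denominator Σ(x_t−x̄)² = 209.5150
r_2 = 21.8238 / 209.5150 = 0.104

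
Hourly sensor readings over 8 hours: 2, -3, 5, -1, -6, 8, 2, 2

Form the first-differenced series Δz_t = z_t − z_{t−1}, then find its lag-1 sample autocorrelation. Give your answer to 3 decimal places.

First differences Δz: -5, 8, -6, -5, 14, -6, 0
Mean of differences = 0.0000
Numerator Σ(Δz_t−Δz̄)(Δz_{t+1}−Δz̄) = -212.0000
Denominator Σ(Δz_t−Δz̄)² = 382.0000
r_1(Δz) = -212.0000 / 382.0000 = -0.555

-0.555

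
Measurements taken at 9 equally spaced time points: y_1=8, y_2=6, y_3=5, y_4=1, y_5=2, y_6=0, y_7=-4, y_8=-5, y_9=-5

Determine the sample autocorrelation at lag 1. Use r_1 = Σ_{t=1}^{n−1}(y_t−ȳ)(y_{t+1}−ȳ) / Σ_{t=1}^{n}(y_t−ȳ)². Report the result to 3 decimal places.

0.661

Mean ȳ = (8 + 6 + 5 + 1 + 2 + 0 − 4 − 5 − 5)/9 = 0.8889
Numerator Σ_{t=1}^{8}(y_t−ȳ)(y_{t+1}−ȳ) = 124.7654
Denominator Σ(y_t−ȳ)² = 188.8889
r_1 = 124.7654 / 188.8889 = 0.661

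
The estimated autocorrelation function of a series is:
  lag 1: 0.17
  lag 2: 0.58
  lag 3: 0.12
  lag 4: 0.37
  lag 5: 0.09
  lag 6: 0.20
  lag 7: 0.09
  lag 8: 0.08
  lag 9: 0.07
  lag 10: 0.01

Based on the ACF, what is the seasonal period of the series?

The largest autocorrelation is r_2 = 0.58, with weaker echoes at lags 4 (0.37) and 6 (0.20); the remaining lags stay at or below 0.17.
The dominant spike at lag 2 indicates a seasonal period of 2.

2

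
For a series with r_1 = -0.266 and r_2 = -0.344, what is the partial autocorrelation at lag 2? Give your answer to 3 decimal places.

-0.446

φ_{22} = (r_2 − r_1²) / (1 − r_1²)
r_1² = (-0.266)² = 0.070756
Numerator = -0.344 − 0.0708 = -0.4148; denominator = 1 − 0.0708 = 0.9292
φ_{22} = -0.4148 / 0.9292 = -0.446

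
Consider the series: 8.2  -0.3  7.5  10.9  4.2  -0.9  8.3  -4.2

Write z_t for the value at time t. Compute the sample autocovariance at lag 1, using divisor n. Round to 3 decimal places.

-8.268

Mean z̄ = (8.2 − 0.3 + 7.5 + 10.9 + 4.2 − 0.9 + 8.3 − 4.2)/8 = 4.2125
Deviations: 3.9875, -4.5125, 3.2875, 6.6875, -0.0125, -5.1125, 4.0875, -8.4125
Σ_{t=1}^{7}(z_t−z̄)(z_{t+1}−z̄) = -66.1464
γ_1 = -66.1464 / 8 = -8.268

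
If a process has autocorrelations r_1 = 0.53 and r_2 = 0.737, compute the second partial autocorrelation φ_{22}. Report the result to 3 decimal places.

0.634

φ_{22} = (r_2 − r_1²) / (1 − r_1²)
r_1² = (0.53)² = 0.2809
Numerator = 0.737 − 0.2809 = 0.4561; denominator = 1 − 0.2809 = 0.7191
φ_{22} = 0.4561 / 0.7191 = 0.634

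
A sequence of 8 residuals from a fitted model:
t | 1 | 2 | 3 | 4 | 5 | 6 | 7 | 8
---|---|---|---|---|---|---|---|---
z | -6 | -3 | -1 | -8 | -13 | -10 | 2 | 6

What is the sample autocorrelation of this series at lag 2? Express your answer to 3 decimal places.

Mean z̄ = (-6 − 3 − 1 − 8 − 13 − 10 + 2 + 6)/8 = -4.1250
Deviations from mean: -1.8750, 1.1250, 3.1250, -3.8750, -8.8750, -5.8750, 6.1250, 10.1250
Numerator Σ_{t=1}^{6}(z_t−z̄)(z_{t+2}−z̄) = -129.0313
Denominator Σ(z_t−z̄)² = 282.8750
r_2 = -129.0313 / 282.8750 = -0.456

-0.456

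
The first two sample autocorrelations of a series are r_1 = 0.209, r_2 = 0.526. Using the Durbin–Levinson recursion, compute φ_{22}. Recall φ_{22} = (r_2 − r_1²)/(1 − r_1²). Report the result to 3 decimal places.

0.504

φ_{22} = (r_2 − r_1²) / (1 − r_1²)
r_1² = (0.209)² = 0.043681
Numerator = 0.526 − 0.0437 = 0.4823; denominator = 1 − 0.0437 = 0.9563
φ_{22} = 0.4823 / 0.9563 = 0.504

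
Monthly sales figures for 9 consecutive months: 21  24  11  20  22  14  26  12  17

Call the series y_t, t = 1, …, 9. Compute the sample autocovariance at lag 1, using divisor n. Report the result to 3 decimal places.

-13.553

Mean ȳ = (21 + 24 + 11 + 20 + 22 + 14 + 26 + 12 + 17)/9 = 18.5556
Σ_{t=1}^{8}(y_t−ȳ)(y_{t+1}−ȳ) = -121.9753
γ_1 = -121.9753 / 9 = -13.553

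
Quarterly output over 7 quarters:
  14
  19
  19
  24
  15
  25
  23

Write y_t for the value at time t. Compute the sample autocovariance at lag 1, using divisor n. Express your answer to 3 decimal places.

-3.819

Mean ȳ = (14 + 19 + 19 + 24 + 15 + 25 + 23)/7 = 19.8571
Σ_{t=1}^{6}(y_t−ȳ)(y_{t+1}−ȳ) = -26.7347
γ_1 = -26.7347 / 7 = -3.819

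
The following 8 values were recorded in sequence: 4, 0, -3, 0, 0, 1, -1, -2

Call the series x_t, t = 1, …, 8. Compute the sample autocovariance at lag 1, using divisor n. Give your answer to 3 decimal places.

0.076

Mean x̄ = (4 + 0 − 3 + 0 + 0 + 1 − 1 − 2)/8 = -0.1250
Deviations: 4.1250, 0.1250, -2.8750, 0.1250, 0.1250, 1.1250, -0.8750, -1.8750
Σ_{t=1}^{7}(x_t−x̄)(x_{t+1}−x̄) = 0.6094
γ_1 = 0.6094 / 8 = 0.076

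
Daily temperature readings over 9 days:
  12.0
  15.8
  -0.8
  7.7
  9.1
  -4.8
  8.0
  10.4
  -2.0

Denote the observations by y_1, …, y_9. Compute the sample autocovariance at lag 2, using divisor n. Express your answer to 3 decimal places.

-13.252

Mean ȳ = (12.0 + 15.8 − 0.8 + 7.7 + 9.1 − 4.8 + 8.0 + 10.4 − 2.0)/9 = 6.1556
Σ_{t=1}^{7}(y_t−ȳ)(y_{t+2}−ȳ) = -119.2684
γ_2 = -119.2684 / 9 = -13.252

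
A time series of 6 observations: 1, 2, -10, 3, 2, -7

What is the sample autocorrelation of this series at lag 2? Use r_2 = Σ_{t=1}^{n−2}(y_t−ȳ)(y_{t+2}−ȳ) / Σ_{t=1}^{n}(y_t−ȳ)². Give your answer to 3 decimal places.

-0.391

Mean ȳ = (1 + 2 − 10 + 3 + 2 − 7)/6 = -1.5000
Deviations from mean: 2.5000, 3.5000, -8.5000, 4.5000, 3.5000, -5.5000
Numerator Σ_{t=1}^{4}(y_t−ȳ)(y_{t+2}−ȳ) = -60.0000
Denominator Σ(y_t−ȳ)² = 153.5000
r_2 = -60.0000 / 153.5000 = -0.391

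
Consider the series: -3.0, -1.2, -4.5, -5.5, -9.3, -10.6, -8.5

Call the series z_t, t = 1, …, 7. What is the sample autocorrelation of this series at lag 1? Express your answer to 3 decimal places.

0.650

Mean z̄ = (-3.0 − 1.2 − 4.5 − 5.5 − 9.3 − 10.6 − 8.5)/7 = -6.0857
Deviations from mean: 3.0857, 4.8857, 1.5857, 0.5857, -3.2143, -4.5143, -2.4143
Numerator Σ_{t=1}^{6}(z_t−z̄)(z_{t+1}−z̄) = 47.2784
Denominator Σ(z_t−z̄)² = 72.7886
r_1 = 47.2784 / 72.7886 = 0.650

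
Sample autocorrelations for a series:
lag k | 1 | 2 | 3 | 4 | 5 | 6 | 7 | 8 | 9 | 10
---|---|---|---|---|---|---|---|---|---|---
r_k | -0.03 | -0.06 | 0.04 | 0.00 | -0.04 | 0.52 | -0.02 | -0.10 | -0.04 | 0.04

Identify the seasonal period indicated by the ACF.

6

The largest autocorrelation is r_6 = 0.52; the remaining lags stay at or below 0.04.
The dominant spike at lag 6 indicates a seasonal period of 6.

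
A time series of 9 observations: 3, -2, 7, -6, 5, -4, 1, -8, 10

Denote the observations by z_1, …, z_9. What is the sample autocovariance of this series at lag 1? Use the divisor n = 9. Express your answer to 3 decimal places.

-22.198

Mean z̄ = (3 − 2 + 7 − 6 + 5 − 4 + 1 − 8 + 10)/9 = 0.6667
Σ_{t=1}^{8}(z_t−z̄)(z_{t+1}−z̄) = -199.7778
γ_1 = -199.7778 / 9 = -22.198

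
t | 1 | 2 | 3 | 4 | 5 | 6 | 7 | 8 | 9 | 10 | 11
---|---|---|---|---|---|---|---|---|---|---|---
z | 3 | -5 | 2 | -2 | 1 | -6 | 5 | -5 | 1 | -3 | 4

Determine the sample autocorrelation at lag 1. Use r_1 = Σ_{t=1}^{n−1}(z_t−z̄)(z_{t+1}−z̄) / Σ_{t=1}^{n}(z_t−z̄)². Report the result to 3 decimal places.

Mean z̄ = (3 − 5 + 2 − 2 + 1 − 6 + 5 − 5 + 1 − 3 + 4)/11 = -0.4545
Numerator Σ_{t=1}^{10}(z_t−z̄)(z_{t+1}−z̄) = -117.6612
Denominator Σ(z_t−z̄)² = 152.7273
r_1 = -117.6612 / 152.7273 = -0.770

-0.770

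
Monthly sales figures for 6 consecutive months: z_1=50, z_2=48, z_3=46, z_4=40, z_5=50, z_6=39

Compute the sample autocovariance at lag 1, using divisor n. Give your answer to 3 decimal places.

Mean z̄ = (50 + 48 + 46 + 40 + 50 + 39)/6 = 45.5000
Σ_{t=1}^{5}(z_t−z̄)(z_{t+1}−z̄) = -44.2500
γ_1 = -44.2500 / 6 = -7.375

-7.375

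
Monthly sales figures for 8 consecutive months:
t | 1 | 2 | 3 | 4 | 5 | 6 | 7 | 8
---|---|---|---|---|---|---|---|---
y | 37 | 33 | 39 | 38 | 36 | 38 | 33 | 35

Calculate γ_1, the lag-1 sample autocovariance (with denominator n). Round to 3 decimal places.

-1.143

Mean ȳ = (37 + 33 + 39 + 38 + 36 + 38 + 33 + 35)/8 = 36.1250
Deviations: 0.8750, -3.1250, 2.8750, 1.8750, -0.1250, 1.8750, -3.1250, -1.1250
Σ_{t=1}^{7}(y_t−ȳ)(y_{t+1}−ȳ) = -9.1406
γ_1 = -9.1406 / 8 = -1.143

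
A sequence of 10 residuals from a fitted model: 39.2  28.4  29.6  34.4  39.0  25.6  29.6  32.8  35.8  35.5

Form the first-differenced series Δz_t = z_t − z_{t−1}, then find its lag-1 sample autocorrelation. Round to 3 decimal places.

First differences Δz: -10.8, 1.2, 4.8, 4.6, -13.4, 4.0, 3.2, 3.0, -0.3
Mean of differences = -0.4111
Numerator Σ(Δz_t−Δz̄)(Δz_{t+1}−Δz̄) = -75.9868
Denominator Σ(Δz_t−Δz̄)² = 375.6489
r_1(Δz) = -75.9868 / 375.6489 = -0.202

-0.202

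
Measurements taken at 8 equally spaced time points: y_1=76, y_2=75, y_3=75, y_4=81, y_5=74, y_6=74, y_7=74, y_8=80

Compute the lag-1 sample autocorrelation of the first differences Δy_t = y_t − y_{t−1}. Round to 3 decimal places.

-0.349

First differences Δy: -1, 0, 6, -7, 0, 0, 6
Mean of differences = 0.5714
Numerator Σ(Δy_t−Δȳ)(Δy_{t+1}−Δȳ) = -41.7551
Denominator Σ(Δy_t−Δȳ)² = 119.7143
r_1(Δy) = -41.7551 / 119.7143 = -0.349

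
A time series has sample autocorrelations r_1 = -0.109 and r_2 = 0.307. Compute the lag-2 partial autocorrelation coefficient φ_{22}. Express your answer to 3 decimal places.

φ_{22} = (r_2 − r_1²) / (1 − r_1²)
r_1² = (-0.109)² = 0.011881
Numerator = 0.307 − 0.0119 = 0.2951; denominator = 1 − 0.0119 = 0.9881
φ_{22} = 0.2951 / 0.9881 = 0.299

0.299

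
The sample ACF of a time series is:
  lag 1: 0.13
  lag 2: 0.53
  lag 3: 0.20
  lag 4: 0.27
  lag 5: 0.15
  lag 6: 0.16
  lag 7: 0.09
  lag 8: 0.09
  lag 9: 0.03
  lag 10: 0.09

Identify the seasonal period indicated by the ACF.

2

The largest autocorrelation is r_2 = 0.53, with a weaker echo at lag 4 (0.27); the remaining lags stay at or below 0.20.
The dominant spike at lag 2 indicates a seasonal period of 2.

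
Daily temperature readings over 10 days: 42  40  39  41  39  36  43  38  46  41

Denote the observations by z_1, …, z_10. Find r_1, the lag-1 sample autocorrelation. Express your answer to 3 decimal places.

-0.330

Mean z̄ = (42 + 40 + 39 + 41 + 39 + 36 + 43 + 38 + 46 + 41)/10 = 40.5000
Numerator Σ_{t=1}^{9}(z_t−z̄)(z_{t+1}−z̄) = -23.2500
Denominator Σ(z_t−z̄)² = 70.5000
r_1 = -23.2500 / 70.5000 = -0.330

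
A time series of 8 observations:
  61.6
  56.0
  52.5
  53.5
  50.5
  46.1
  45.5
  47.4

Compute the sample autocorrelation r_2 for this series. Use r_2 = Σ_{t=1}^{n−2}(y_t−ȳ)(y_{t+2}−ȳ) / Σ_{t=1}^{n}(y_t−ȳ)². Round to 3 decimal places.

Mean ȳ = (61.6 + 56.0 + 52.5 + 53.5 + 50.5 + 46.1 + 45.5 + 47.4)/8 = 51.6375
Numerator Σ_{t=1}^{6}(y_t−ȳ)(y_{t+2}−ȳ) = 35.8697
Denominator Σ(y_t−ȳ)² = 210.0788
r_2 = 35.8697 / 210.0788 = 0.171

0.171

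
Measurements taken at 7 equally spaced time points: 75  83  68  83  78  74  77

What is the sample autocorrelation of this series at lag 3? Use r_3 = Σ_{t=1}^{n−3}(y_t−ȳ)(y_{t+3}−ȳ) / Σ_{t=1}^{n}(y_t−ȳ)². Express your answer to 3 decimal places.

Mean ȳ = (75 + 83 + 68 + 83 + 78 + 74 + 77)/7 = 76.8571
Σ(y_t−ȳ)(y_{t+3}−ȳ) = (-11.4082) + (7.0204) + (25.3061) + (0.8776) = 21.7959
Denominator Σ(y_t−ȳ)² = 166.8571
r_3 = 21.7959 / 166.8571 = 0.131

0.131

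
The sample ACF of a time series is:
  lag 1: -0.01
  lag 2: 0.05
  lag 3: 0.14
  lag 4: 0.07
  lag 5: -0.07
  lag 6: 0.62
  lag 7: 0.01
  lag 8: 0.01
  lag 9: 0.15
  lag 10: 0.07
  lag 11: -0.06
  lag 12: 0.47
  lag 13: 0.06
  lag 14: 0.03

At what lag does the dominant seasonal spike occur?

6

The largest autocorrelation is r_6 = 0.62, with a weaker echo at lag 12 (0.47); the remaining lags stay at or below 0.15.
The dominant spike at lag 6 indicates a seasonal period of 6.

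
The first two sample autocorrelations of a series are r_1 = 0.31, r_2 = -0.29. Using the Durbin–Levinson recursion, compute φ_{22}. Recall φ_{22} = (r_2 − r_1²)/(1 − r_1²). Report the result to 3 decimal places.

-0.427

φ_{22} = (r_2 − r_1²) / (1 − r_1²)
r_1² = (0.31)² = 0.0961
Numerator = -0.29 − 0.0961 = -0.3861; denominator = 1 − 0.0961 = 0.9039
φ_{22} = -0.3861 / 0.9039 = -0.427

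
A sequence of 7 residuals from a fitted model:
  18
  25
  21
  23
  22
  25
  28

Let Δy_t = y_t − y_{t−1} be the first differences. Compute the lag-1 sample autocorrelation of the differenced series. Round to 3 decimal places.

-0.488

First differences Δy: 7, -4, 2, -1, 3, 3
Mean of differences = 1.6667
Numerator Σ(Δy_t−Δȳ)(Δy_{t+1}−Δȳ) = -34.7778
Denominator Σ(Δy_t−Δȳ)² = 71.3333
r_1(Δy) = -34.7778 / 71.3333 = -0.488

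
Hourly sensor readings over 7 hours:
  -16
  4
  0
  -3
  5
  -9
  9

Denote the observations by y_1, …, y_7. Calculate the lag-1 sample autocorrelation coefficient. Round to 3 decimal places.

-0.466

Mean ȳ = (-16 + 4 + 0 − 3 + 5 − 9 + 9)/7 = -1.4286
Deviations from mean: -14.5714, 5.4286, 1.4286, -1.5714, 6.4286, -7.5714, 10.4286
Numerator Σ_{t=1}^{6}(y_t−ȳ)(y_{t+1}−ȳ) = -211.3265
Denominator Σ(y_t−ȳ)² = 453.7143
r_1 = -211.3265 / 453.7143 = -0.466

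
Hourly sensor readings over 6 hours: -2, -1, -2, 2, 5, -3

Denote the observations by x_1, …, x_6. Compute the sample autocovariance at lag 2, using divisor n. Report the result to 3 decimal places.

Mean x̄ = (-2 − 1 − 2 + 2 + 5 − 3)/6 = -0.1667
Deviations: -1.8333, -0.8333, -1.8333, 2.1667, 5.1667, -2.8333
Σ_{t=1}^{4}(x_t−x̄)(x_{t+2}−x̄) = -14.0556
γ_2 = -14.0556 / 6 = -2.343

-2.343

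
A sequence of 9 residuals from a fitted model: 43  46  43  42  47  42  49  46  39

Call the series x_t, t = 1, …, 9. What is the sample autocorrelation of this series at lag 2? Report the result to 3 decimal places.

Mean x̄ = (43 + 46 + 43 + 42 + 47 + 42 + 49 + 46 + 39)/9 = 44.1111
Σ(x_t−x̄)(x_{t+2}−x̄) = (1.2346) + (-3.9877) + (-3.2099) + (4.4568) + (14.1235) + (-3.9877) + (-24.9877) = -16.3580
Denominator Σ(x_t−x̄)² = 76.8889
r_2 = -16.3580 / 76.8889 = -0.213

-0.213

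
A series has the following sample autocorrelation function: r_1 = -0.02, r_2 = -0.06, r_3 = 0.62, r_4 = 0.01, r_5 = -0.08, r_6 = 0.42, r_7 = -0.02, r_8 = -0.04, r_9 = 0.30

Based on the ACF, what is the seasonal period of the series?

The largest autocorrelation is r_3 = 0.62, with weaker echoes at lags 6 (0.42) and 9 (0.30); the remaining lags stay at or below 0.01.
The dominant spike at lag 3 indicates a seasonal period of 3.

3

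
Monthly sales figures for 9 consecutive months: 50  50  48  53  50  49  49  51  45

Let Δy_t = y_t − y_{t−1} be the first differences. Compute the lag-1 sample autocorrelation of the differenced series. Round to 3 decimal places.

-0.445

First differences Δy: 0, -2, 5, -3, -1, 0, 2, -6
Mean of differences = -0.6250
Numerator Σ(Δy_t−Δȳ)(Δy_{t+1}−Δȳ) = -33.7656
Denominator Σ(Δy_t−Δȳ)² = 75.8750
r_1(Δy) = -33.7656 / 75.8750 = -0.445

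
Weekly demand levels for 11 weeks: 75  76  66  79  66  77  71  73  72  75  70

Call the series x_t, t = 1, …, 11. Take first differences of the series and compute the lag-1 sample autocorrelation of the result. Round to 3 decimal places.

-0.871

First differences Δx: 1, -10, 13, -13, 11, -6, 2, -1, 3, -5
Mean of differences = -0.5000
Numerator Σ(Δx_t−Δx̄)(Δx_{t+1}−Δx̄) = -550.7500
Denominator Σ(Δx_t−Δx̄)² = 632.5000
r_1(Δx) = -550.7500 / 632.5000 = -0.871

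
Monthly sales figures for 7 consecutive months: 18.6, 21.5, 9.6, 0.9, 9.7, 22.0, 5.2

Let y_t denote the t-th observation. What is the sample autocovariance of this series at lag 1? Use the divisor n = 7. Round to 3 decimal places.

Mean ȳ = (18.6 + 21.5 + 9.6 + 0.9 + 9.7 + 22.0 + 5.2)/7 = 12.5000
Deviations: 6.1000, 9.0000, -2.9000, -11.6000, -2.8000, 9.5000, -7.3000
Σ_{t=1}^{6}(y_t−ȳ)(y_{t+1}−ȳ) = -1.0300
γ_1 = -1.0300 / 7 = -0.147

-0.147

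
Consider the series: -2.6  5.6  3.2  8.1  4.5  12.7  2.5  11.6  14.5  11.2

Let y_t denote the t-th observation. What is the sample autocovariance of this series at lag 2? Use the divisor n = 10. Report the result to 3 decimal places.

7.364

Mean ȳ = (-2.6 + 5.6 + 3.2 + 8.1 + 4.5 + 12.7 + 2.5 + 11.6 + 14.5 + 11.2)/10 = 7.1300
Σ_{t=1}^{8}(y_t−ȳ)(y_{t+2}−ȳ) = 73.6382
γ_2 = 73.6382 / 10 = 7.364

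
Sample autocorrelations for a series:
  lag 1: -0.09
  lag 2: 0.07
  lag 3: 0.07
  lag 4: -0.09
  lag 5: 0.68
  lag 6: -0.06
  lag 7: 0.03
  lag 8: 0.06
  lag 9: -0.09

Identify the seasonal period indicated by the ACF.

5

The largest autocorrelation is r_5 = 0.68; the remaining lags stay at or below 0.07.
The dominant spike at lag 5 indicates a seasonal period of 5.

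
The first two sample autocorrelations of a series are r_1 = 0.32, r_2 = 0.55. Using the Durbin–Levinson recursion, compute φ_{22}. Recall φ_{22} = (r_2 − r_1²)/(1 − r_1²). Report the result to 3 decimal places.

φ_{22} = (r_2 − r_1²) / (1 − r_1²)
r_1² = (0.32)² = 0.1024
Numerator = 0.55 − 0.1024 = 0.4476; denominator = 1 − 0.1024 = 0.8976
φ_{22} = 0.4476 / 0.8976 = 0.499

0.499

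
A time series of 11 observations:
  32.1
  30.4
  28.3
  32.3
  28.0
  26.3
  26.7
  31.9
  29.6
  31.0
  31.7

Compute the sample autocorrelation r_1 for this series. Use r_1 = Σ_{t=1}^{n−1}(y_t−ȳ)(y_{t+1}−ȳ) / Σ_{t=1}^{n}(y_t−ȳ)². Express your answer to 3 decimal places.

0.096

Mean ȳ = (32.1 + 30.4 + 28.3 + 32.3 + 28.0 + 26.3 + 26.7 + 31.9 + 29.6 + 31.0 + 31.7)/11 = 29.8455
Numerator Σ_{t=1}^{10}(y_t−ȳ)(y_{t+1}−ȳ) = 4.6561
Denominator Σ(y_t−ȳ)² = 48.7273
r_1 = 4.6561 / 48.7273 = 0.096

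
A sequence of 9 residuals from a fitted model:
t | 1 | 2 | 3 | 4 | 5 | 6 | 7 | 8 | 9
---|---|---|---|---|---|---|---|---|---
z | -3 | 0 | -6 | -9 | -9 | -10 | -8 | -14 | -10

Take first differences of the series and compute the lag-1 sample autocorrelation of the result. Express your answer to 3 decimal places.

First differences Δz: 3, -6, -3, 0, -1, 2, -6, 4
Mean of differences = -0.8750
Numerator Σ(Δz_t−Δz̄)(Δz_{t+1}−Δz̄) = -51.0156
Denominator Σ(Δz_t−Δz̄)² = 104.8750
r_1(Δz) = -51.0156 / 104.8750 = -0.486

-0.486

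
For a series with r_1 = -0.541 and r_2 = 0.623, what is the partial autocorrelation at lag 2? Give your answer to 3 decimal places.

0.467

φ_{22} = (r_2 − r_1²) / (1 − r_1²)
r_1² = (-0.541)² = 0.292681
Numerator = 0.623 − 0.2927 = 0.3303; denominator = 1 − 0.2927 = 0.7073
φ_{22} = 0.3303 / 0.7073 = 0.467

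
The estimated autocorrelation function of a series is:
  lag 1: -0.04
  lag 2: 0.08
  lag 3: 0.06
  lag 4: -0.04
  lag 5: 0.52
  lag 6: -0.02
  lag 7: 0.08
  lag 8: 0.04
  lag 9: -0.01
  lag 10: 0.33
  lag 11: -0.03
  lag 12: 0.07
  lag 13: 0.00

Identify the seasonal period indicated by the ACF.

The largest autocorrelation is r_5 = 0.52, with a weaker echo at lag 10 (0.33); the remaining lags stay at or below 0.08.
The dominant spike at lag 5 indicates a seasonal period of 5.

5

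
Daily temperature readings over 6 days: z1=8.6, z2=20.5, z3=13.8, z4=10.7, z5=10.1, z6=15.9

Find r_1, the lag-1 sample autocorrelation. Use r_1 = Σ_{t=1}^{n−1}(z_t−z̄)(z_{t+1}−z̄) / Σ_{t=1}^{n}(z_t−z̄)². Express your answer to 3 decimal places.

Mean z̄ = (8.6 + 20.5 + 13.8 + 10.7 + 10.1 + 15.9)/6 = 13.2667
Deviations from mean: -4.6667, 7.2333, 0.5333, -2.5667, -3.1667, 2.6333
Numerator Σ_{t=1}^{5}(z_t−z̄)(z_{t+1}−z̄) = -31.4778
Denominator Σ(z_t−z̄)² = 97.9333
r_1 = -31.4778 / 97.9333 = -0.321

-0.321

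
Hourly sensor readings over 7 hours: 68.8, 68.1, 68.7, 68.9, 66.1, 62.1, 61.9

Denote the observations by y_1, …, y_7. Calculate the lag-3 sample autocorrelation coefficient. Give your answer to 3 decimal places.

Mean ȳ = (68.8 + 68.1 + 68.7 + 68.9 + 66.1 + 62.1 + 61.9)/7 = 66.3714
Σ(y_t−ȳ)(y_{t+3}−ȳ) = (6.1408) + (-0.4692) + (-9.9463) + (-11.3063) = -15.5810
Denominator Σ(y_t−ȳ)² = 59.0143
r_3 = -15.5810 / 59.0143 = -0.264

-0.264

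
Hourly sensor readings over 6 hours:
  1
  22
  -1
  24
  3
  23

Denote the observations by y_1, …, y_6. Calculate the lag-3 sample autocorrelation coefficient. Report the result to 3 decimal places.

Mean ȳ = (1 + 22 − 1 + 24 + 3 + 23)/6 = 12.0000
Deviations from mean: -11.0000, 10.0000, -13.0000, 12.0000, -9.0000, 11.0000
Numerator Σ_{t=1}^{3}(y_t−ȳ)(y_{t+3}−ȳ) = -365.0000
Denominator Σ(y_t−ȳ)² = 736.0000
r_3 = -365.0000 / 736.0000 = -0.496

-0.496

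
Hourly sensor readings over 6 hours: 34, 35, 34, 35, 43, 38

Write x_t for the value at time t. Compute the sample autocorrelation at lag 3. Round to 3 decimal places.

-0.159

Mean x̄ = (34 + 35 + 34 + 35 + 43 + 38)/6 = 36.5000
Deviations from mean: -2.5000, -1.5000, -2.5000, -1.5000, 6.5000, 1.5000
Numerator Σ_{t=1}^{3}(x_t−x̄)(x_{t+3}−x̄) = -9.7500
Denominator Σ(x_t−x̄)² = 61.5000
r_3 = -9.7500 / 61.5000 = -0.159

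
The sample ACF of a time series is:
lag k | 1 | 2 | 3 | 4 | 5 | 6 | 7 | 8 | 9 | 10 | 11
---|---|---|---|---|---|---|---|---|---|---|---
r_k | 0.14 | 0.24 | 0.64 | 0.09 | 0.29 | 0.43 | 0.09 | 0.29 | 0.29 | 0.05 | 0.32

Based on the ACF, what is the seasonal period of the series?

The largest autocorrelation is r_3 = 0.64, with a weaker echo at lag 6 (0.43); the remaining lags stay at or below 0.32.
The dominant spike at lag 3 indicates a seasonal period of 3.

3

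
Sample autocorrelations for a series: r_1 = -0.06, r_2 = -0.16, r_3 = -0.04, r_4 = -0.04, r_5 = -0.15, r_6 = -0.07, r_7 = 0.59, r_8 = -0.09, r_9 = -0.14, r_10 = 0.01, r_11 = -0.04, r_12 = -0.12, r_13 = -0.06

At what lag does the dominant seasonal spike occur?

7

The largest autocorrelation is r_7 = 0.59; the remaining lags stay at or below 0.01.
The dominant spike at lag 7 indicates a seasonal period of 7.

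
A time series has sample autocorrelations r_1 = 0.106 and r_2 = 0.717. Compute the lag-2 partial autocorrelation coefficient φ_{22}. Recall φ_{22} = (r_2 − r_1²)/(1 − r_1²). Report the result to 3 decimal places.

0.714

φ_{22} = (r_2 − r_1²) / (1 − r_1²)
r_1² = (0.106)² = 0.011236
Numerator = 0.717 − 0.0112 = 0.7058; denominator = 1 − 0.0112 = 0.9888
φ_{22} = 0.7058 / 0.9888 = 0.714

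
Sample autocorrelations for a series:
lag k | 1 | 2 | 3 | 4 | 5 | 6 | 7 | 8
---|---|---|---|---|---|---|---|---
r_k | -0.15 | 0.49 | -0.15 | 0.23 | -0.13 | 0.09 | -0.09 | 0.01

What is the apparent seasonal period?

2

The largest autocorrelation is r_2 = 0.49, with a weaker echo at lag 4 (0.23); the remaining lags stay at or below 0.09.
The dominant spike at lag 2 indicates a seasonal period of 2.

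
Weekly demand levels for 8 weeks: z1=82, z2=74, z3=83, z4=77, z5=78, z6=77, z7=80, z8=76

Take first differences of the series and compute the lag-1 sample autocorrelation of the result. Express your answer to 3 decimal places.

First differences Δz: -8, 9, -6, 1, -1, 3, -4
Mean of differences = -0.8571
Numerator Σ(Δz_t−Δz̄)(Δz_{t+1}−Δz̄) = -143.5918
Denominator Σ(Δz_t−Δz̄)² = 202.8571
r_1(Δz) = -143.5918 / 202.8571 = -0.708

-0.708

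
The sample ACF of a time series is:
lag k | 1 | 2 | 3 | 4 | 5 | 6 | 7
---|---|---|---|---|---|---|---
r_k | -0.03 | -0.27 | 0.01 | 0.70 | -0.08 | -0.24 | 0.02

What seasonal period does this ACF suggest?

The largest autocorrelation is r_4 = 0.70; the remaining lags stay at or below 0.02.
The dominant spike at lag 4 indicates a seasonal period of 4.

4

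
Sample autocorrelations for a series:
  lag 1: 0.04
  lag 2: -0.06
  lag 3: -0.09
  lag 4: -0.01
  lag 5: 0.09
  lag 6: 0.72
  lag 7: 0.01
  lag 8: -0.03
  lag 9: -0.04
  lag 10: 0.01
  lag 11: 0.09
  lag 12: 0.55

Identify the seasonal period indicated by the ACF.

6

The largest autocorrelation is r_6 = 0.72, with a weaker echo at lag 12 (0.55); the remaining lags stay at or below 0.09.
The dominant spike at lag 6 indicates a seasonal period of 6.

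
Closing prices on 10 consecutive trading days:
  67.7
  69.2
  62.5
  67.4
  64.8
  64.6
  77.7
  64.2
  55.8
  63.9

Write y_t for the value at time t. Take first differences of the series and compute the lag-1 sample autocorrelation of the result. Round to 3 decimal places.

-0.344

First differences Δy: 1.5, -6.7, 4.9, -2.6, -0.2, 13.1, -13.5, -8.4, 8.1
Mean of differences = -0.4222
Numerator Σ(Δy_t−Δȳ)(Δy_{t+1}−Δȳ) = -195.0460
Denominator Σ(Δy_t−Δȳ)² = 566.3756
r_1(Δy) = -195.0460 / 566.3756 = -0.344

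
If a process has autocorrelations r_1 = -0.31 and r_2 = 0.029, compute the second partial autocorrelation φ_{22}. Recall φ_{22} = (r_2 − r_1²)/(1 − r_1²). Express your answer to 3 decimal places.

-0.074

φ_{22} = (r_2 − r_1²) / (1 − r_1²)
r_1² = (-0.31)² = 0.0961
Numerator = 0.029 − 0.0961 = -0.0671; denominator = 1 − 0.0961 = 0.9039
φ_{22} = -0.0671 / 0.9039 = -0.074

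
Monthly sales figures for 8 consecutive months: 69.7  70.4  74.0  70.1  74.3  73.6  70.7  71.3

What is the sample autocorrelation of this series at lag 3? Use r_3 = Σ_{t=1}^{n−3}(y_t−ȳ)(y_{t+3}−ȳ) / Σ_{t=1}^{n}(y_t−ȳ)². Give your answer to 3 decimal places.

0.187

Mean ȳ = (69.7 + 70.4 + 74.0 + 70.1 + 74.3 + 73.6 + 70.7 + 71.3)/8 = 71.7625
Deviations from mean: -2.0625, -1.3625, 2.2375, -1.6625, 2.5375, 1.8375, -1.0625, -0.4625
Numerator Σ_{t=1}^{5}(y_t−ȳ)(y_{t+3}−ȳ) = 4.6758
Denominator Σ(y_t−ȳ)² = 25.0388
r_3 = 4.6758 / 25.0388 = 0.187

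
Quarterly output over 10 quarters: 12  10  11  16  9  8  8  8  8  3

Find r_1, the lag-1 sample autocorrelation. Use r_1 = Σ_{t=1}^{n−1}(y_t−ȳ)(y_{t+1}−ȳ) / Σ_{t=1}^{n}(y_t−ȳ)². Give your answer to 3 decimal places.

0.256

Mean ȳ = (12 + 10 + 11 + 16 + 9 + 8 + 8 + 8 + 8 + 3)/10 = 9.3000
Numerator Σ_{t=1}^{9}(y_t−ȳ)(y_{t+1}−ȳ) = 26.1100
Denominator Σ(y_t−ȳ)² = 102.1000
r_1 = 26.1100 / 102.1000 = 0.256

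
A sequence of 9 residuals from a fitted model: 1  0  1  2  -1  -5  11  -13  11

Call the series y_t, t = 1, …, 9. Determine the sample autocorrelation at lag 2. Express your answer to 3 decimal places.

0.360

Mean ȳ = (1 + 0 + 1 + 2 − 1 − 5 + 11 − 13 + 11)/9 = 0.7778
Numerator Σ_{t=1}^{7}(y_t−ȳ)(y_{t+2}−ȳ) = 157.5679
Denominator Σ(y_t−ȳ)² = 437.5556
r_2 = 157.5679 / 437.5556 = 0.360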